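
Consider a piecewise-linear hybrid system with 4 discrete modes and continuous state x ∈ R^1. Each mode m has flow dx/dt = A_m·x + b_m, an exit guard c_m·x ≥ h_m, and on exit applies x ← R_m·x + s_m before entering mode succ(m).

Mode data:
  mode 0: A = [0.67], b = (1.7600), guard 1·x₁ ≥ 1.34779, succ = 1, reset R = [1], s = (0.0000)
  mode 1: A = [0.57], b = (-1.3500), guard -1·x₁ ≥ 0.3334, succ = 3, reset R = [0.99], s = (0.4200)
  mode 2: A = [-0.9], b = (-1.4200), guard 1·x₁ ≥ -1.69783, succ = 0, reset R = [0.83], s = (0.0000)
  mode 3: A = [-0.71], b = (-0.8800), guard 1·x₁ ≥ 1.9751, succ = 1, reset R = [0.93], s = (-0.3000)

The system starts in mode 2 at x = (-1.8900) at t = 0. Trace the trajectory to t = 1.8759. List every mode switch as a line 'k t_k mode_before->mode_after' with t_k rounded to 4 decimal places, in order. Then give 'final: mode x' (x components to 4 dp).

Mode 2: guard c·x = -1.6978 hit at Δt = 1.0620 (t = 1.0620), x⁻ = (-1.6978) → reset → x⁺ = (-1.4092), jump to mode 0
Mode 0: flow for 0.8139 to horizon, guard not reached → x = (-0.5262)

1 1.0620 2->0
final: 0 -0.5262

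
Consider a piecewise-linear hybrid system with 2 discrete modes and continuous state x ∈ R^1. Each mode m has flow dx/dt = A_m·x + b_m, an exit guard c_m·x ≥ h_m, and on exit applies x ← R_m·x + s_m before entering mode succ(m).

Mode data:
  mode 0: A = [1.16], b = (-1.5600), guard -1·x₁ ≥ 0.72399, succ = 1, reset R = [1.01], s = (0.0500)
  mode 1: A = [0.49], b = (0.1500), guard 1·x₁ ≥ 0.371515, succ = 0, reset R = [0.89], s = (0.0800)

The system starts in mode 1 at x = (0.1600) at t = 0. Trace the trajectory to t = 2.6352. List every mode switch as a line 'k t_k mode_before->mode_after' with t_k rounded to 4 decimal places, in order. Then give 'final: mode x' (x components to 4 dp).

1 0.7636 1->0
2 1.4490 0->1
final: 1 -0.9769

Mode 1: guard c·x = 0.3715 hit at Δt = 0.7636 (t = 0.7636), x⁻ = (0.3715) → reset → x⁺ = (0.4106), jump to mode 0
Mode 0: guard c·x = 0.7240 hit at Δt = 0.6854 (t = 1.4490), x⁻ = (-0.7240) → reset → x⁺ = (-0.6812), jump to mode 1
Mode 1: flow for 1.1862 to horizon, guard not reached → x = (-0.9769)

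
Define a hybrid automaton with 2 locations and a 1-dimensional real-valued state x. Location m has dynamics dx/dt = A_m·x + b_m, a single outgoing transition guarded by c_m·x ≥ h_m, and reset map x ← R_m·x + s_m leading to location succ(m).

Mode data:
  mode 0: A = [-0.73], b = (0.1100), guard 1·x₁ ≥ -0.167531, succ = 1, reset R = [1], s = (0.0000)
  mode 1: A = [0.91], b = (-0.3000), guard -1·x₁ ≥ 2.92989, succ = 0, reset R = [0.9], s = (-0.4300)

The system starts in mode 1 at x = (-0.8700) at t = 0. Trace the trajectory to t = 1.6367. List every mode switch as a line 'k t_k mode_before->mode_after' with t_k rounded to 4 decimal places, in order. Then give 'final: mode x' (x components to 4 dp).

1 1.0984 1->0
final: 0 -2.0214

Mode 1: guard c·x = 2.9299 hit at Δt = 1.0984 (t = 1.0984), x⁻ = (-2.9299) → reset → x⁺ = (-3.0669), jump to mode 0
Mode 0: flow for 0.5383 to horizon, guard not reached → x = (-2.0214)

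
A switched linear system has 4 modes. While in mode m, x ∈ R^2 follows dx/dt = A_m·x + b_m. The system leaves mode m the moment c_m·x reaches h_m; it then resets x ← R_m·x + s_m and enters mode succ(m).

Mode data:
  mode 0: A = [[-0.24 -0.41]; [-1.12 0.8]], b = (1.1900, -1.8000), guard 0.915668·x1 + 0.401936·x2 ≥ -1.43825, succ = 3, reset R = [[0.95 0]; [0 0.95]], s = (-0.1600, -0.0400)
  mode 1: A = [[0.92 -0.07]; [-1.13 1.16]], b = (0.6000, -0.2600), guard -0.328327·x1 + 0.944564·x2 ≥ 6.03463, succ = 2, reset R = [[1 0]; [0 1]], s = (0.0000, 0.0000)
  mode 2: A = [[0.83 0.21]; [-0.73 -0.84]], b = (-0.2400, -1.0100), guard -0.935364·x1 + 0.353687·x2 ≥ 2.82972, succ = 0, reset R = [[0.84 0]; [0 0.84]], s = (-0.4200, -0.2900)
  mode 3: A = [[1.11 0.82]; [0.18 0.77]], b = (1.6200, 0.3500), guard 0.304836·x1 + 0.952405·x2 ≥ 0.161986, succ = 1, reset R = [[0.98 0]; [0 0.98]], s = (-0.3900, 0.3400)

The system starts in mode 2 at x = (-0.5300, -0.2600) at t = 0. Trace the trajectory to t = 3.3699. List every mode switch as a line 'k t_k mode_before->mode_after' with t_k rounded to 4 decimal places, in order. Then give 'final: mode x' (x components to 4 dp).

1 1.5895 2->0
2 2.2608 0->3
3 2.9370 3->1
final: 1 -3.0325 3.2686

Mode 2: guard c·x = 2.8297 hit at Δt = 1.5895 (t = 1.5895), x⁻ = (-2.9601, 0.1724) → reset → x⁺ = (-2.9065, -0.1452), jump to mode 0
Mode 0: guard c·x = -1.4383 hit at Δt = 0.6713 (t = 2.2608), x⁻ = (-1.7951, 0.5112) → reset → x⁺ = (-1.8653, 0.4456), jump to mode 3
Mode 3: guard c·x = 0.1620 hit at Δt = 0.6762 (t = 2.9370), x⁻ = (-1.8480, 0.7616) → reset → x⁺ = (-2.2010, 1.0863), jump to mode 1
Mode 1: flow for 0.4329 to horizon, guard not reached → x = (-3.0325, 3.2686)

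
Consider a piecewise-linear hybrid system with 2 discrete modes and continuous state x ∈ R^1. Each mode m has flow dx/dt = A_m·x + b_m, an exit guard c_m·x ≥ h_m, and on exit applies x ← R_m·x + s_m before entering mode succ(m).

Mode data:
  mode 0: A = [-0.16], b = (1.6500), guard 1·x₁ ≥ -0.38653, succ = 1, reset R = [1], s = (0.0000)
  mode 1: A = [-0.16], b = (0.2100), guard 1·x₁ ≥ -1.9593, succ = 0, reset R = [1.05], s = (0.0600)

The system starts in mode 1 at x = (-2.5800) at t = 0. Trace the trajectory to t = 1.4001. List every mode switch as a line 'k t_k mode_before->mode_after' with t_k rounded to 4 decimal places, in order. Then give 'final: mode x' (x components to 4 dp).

1 1.0857 1->0
final: 0 -1.3933

Mode 1: guard c·x = -1.9593 hit at Δt = 1.0857 (t = 1.0857), x⁻ = (-1.9593) → reset → x⁺ = (-1.9973), jump to mode 0
Mode 0: flow for 0.3144 to horizon, guard not reached → x = (-1.3933)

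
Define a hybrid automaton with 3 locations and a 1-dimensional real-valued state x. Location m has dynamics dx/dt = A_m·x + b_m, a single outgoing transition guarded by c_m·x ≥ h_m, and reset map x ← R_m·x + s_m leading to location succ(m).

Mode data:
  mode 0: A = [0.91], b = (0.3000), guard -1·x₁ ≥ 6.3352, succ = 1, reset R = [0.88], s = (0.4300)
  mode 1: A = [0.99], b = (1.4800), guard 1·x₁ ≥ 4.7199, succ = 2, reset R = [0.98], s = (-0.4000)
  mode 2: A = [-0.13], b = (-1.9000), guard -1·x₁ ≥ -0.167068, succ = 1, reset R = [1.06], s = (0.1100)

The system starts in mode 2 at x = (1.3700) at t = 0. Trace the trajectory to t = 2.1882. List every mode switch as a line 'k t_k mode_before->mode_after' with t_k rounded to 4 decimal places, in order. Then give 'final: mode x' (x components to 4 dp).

1 0.6018 2->1
2 1.8636 1->2
final: 2 3.4470

Mode 2: guard c·x = -0.1671 hit at Δt = 0.6018 (t = 0.6018), x⁻ = (0.1671) → reset → x⁺ = (0.2871), jump to mode 1
Mode 1: guard c·x = 4.7199 hit at Δt = 1.2618 (t = 1.8636), x⁻ = (4.7199) → reset → x⁺ = (4.2255), jump to mode 2
Mode 2: flow for 0.3246 to horizon, guard not reached → x = (3.4470)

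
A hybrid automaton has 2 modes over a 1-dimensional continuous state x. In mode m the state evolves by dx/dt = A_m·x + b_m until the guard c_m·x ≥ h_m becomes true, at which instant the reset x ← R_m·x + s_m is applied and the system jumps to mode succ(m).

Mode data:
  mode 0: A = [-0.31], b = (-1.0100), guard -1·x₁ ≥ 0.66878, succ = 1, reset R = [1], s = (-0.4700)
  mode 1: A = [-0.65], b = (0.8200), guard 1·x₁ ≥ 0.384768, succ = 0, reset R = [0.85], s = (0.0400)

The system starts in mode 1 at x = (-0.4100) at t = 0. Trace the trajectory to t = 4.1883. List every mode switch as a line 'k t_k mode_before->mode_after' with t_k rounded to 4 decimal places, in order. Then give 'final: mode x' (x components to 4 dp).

1 0.9927 1->0
2 2.0782 0->1
3 3.6276 1->0
final: 0 -0.2113

Mode 1: guard c·x = 0.3848 hit at Δt = 0.9927 (t = 0.9927), x⁻ = (0.3848) → reset → x⁺ = (0.3671), jump to mode 0
Mode 0: guard c·x = 0.6688 hit at Δt = 1.0855 (t = 2.0782), x⁻ = (-0.6688) → reset → x⁺ = (-1.1388), jump to mode 1
Mode 1: guard c·x = 0.3848 hit at Δt = 1.5494 (t = 3.6276), x⁻ = (0.3848) → reset → x⁺ = (0.3671), jump to mode 0
Mode 0: flow for 0.5607 to horizon, guard not reached → x = (-0.2113)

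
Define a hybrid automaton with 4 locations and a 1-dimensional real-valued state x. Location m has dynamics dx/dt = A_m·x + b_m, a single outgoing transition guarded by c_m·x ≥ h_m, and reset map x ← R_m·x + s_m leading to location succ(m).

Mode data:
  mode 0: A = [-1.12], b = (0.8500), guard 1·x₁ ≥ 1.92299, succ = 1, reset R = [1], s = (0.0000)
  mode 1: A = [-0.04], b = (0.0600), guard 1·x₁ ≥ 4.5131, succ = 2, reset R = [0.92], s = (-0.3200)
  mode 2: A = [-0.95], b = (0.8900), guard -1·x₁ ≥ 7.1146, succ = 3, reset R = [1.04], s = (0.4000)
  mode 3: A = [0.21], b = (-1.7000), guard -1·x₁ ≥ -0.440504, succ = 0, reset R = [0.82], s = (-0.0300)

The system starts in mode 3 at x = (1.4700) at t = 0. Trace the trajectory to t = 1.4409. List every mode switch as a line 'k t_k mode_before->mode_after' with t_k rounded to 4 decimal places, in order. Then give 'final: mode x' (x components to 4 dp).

1 0.6878 3->0
final: 0 0.5749

Mode 3: guard c·x = -0.4405 hit at Δt = 0.6878 (t = 0.6878), x⁻ = (0.4405) → reset → x⁺ = (0.3312), jump to mode 0
Mode 0: flow for 0.7531 to horizon, guard not reached → x = (0.5749)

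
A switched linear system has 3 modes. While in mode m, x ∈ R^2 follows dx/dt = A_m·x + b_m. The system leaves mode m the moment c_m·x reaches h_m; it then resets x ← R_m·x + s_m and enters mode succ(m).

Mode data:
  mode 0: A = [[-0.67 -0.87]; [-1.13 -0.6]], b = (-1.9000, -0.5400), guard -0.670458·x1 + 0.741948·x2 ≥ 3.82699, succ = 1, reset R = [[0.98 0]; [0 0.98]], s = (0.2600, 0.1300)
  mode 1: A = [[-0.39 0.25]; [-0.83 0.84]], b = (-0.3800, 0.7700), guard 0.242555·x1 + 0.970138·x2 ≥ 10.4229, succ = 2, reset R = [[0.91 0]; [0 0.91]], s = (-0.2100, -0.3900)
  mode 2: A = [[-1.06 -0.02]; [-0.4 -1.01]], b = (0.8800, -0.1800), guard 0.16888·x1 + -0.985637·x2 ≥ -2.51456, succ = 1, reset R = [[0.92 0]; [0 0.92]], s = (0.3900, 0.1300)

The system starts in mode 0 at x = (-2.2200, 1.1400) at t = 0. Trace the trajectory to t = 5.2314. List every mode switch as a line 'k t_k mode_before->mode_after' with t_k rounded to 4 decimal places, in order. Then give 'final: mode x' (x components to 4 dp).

1 0.6906 0->1
2 1.8381 1->2
3 3.0841 2->1
4 4.7448 1->2
final: 2 1.1029 5.2444

Mode 0: guard c·x = 3.8270 hit at Δt = 0.6906 (t = 0.6906), x⁻ = (-3.2596, 2.2125) → reset → x⁺ = (-2.9344, 2.2982), jump to mode 1
Mode 1: guard c·x = 10.4229 hit at Δt = 1.1475 (t = 1.8381), x⁻ = (-0.7427, 10.9294) → reset → x⁺ = (-0.8859, 9.5558), jump to mode 2
Mode 2: guard c·x = -2.5146 hit at Δt = 1.2460 (t = 3.0841), x⁻ = (0.3070, 2.6038) → reset → x⁺ = (0.6725, 2.5255), jump to mode 1
Mode 1: guard c·x = 10.4229 hit at Δt = 1.6607 (t = 4.7448), x⁻ = (1.7402, 10.3086) → reset → x⁺ = (1.3736, 8.9909), jump to mode 2
Mode 2: flow for 0.4866 to horizon, guard not reached → x = (1.1029, 5.2444)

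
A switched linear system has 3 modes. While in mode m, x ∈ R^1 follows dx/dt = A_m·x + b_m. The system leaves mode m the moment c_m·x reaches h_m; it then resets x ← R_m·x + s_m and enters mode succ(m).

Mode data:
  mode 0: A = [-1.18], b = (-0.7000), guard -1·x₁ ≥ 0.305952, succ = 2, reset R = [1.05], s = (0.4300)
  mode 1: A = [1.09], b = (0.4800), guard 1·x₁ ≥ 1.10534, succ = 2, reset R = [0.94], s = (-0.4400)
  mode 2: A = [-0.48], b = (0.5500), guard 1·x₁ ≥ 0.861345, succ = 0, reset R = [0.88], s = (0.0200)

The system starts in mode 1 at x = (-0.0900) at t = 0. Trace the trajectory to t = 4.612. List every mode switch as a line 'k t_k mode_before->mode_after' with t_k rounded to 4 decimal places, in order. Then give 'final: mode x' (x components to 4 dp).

Mode 1: guard c·x = 1.1053 hit at Δt = 1.3617 (t = 1.3617), x⁻ = (1.1053) → reset → x⁺ = (0.5990), jump to mode 2
Mode 2: guard c·x = 0.8613 hit at Δt = 1.3613 (t = 2.7230), x⁻ = (0.8613) → reset → x⁺ = (0.7780), jump to mode 0
Mode 0: guard c·x = 0.3060 hit at Δt = 1.3246 (t = 4.0476), x⁻ = (-0.3060) → reset → x⁺ = (0.1088), jump to mode 2
Mode 2: flow for 0.5644 to horizon, guard not reached → x = (0.3549)

1 1.3617 1->2
2 2.7230 2->0
3 4.0476 0->2
final: 2 0.3549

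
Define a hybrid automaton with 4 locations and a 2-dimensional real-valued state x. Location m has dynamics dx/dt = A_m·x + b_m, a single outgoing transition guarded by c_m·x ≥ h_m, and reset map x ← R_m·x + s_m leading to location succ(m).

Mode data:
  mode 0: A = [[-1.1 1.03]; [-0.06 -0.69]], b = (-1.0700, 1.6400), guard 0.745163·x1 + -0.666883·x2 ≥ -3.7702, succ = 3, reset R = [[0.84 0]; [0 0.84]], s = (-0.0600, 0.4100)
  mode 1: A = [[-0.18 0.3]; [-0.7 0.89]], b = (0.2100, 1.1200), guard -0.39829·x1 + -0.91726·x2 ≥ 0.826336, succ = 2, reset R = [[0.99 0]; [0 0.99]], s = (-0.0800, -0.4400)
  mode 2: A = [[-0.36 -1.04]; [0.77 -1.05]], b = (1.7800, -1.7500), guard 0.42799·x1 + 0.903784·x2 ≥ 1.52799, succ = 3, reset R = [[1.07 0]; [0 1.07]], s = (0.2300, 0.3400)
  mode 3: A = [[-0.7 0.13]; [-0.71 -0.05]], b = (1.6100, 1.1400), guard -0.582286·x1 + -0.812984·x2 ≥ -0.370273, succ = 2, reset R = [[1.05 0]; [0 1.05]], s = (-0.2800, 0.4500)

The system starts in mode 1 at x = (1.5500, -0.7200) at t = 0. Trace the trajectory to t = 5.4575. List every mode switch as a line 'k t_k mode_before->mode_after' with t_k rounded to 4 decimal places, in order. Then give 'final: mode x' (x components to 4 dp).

1 0.9019 1->2
2 2.3046 2->3
3 3.8449 3->2
4 4.6717 2->3
final: 3 3.3347 -0.8678

Mode 1: guard c·x = 0.8263 hit at Δt = 0.9019 (t = 0.9019), x⁻ = (1.2288, -1.4344) → reset → x⁺ = (1.1365, -1.8601), jump to mode 2
Mode 2: guard c·x = 1.5280 hit at Δt = 1.4027 (t = 2.3046), x⁻ = (3.6165, -0.0219) → reset → x⁺ = (4.0996, 0.3165), jump to mode 3
Mode 3: guard c·x = -0.3703 hit at Δt = 1.5403 (t = 3.8449), x⁻ = (2.8012, -1.5508) → reset → x⁺ = (2.6612, -1.1784), jump to mode 2
Mode 2: guard c·x = 1.5280 hit at Δt = 0.8268 (t = 4.6717), x⁻ = (3.6592, -0.0422) → reset → x⁺ = (4.1453, 0.2949), jump to mode 3
Mode 3: flow for 0.7858 to horizon, guard not reached → x = (3.3347, -0.8678)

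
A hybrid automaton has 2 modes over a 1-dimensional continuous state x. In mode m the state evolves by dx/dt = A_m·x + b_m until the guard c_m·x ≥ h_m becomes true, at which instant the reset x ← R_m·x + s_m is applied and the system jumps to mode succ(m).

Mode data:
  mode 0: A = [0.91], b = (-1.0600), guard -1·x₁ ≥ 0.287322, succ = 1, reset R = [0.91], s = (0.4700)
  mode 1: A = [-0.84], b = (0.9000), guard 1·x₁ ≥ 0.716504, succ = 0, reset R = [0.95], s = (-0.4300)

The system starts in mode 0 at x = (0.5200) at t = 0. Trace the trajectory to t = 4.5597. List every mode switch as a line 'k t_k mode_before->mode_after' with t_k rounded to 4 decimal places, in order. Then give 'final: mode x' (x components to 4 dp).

Mode 0: guard c·x = 0.2873 hit at Δt = 0.8921 (t = 0.8921), x⁻ = (-0.2873) → reset → x⁺ = (0.2085), jump to mode 1
Mode 1: guard c·x = 0.7165 hit at Δt = 1.0576 (t = 1.9497), x⁻ = (0.7165) → reset → x⁺ = (0.2507), jump to mode 0
Mode 0: guard c·x = 0.2873 hit at Δt = 0.5086 (t = 2.4583), x⁻ = (-0.2873) → reset → x⁺ = (0.2085), jump to mode 1
Mode 1: guard c·x = 0.7165 hit at Δt = 1.0576 (t = 3.5159), x⁻ = (0.7165) → reset → x⁺ = (0.2507), jump to mode 0
Mode 0: guard c·x = 0.2873 hit at Δt = 0.5086 (t = 4.0245), x⁻ = (-0.2873) → reset → x⁺ = (0.2085), jump to mode 1
Mode 1: flow for 0.5352 to horizon, guard not reached → x = (0.5210)

1 0.8921 0->1
2 1.9497 1->0
3 2.4583 0->1
4 3.5159 1->0
5 4.0245 0->1
final: 1 0.5210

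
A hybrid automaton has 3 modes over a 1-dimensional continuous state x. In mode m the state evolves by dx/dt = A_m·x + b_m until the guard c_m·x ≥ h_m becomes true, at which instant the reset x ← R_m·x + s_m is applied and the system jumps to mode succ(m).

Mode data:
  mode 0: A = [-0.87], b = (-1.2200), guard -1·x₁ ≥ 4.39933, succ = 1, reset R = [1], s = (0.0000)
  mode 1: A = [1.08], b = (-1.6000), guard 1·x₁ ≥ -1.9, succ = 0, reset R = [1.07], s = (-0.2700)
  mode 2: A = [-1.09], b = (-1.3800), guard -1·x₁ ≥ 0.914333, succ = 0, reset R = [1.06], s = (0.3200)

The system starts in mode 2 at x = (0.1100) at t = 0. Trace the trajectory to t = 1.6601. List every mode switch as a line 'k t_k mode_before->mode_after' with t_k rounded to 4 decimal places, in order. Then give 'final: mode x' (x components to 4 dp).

Mode 2: guard c·x = 0.9143 hit at Δt = 1.2515 (t = 1.2515), x⁻ = (-0.9143) → reset → x⁺ = (-0.6492), jump to mode 0
Mode 0: flow for 0.4086 to horizon, guard not reached → x = (-0.8745)

1 1.2515 2->0
final: 0 -0.8745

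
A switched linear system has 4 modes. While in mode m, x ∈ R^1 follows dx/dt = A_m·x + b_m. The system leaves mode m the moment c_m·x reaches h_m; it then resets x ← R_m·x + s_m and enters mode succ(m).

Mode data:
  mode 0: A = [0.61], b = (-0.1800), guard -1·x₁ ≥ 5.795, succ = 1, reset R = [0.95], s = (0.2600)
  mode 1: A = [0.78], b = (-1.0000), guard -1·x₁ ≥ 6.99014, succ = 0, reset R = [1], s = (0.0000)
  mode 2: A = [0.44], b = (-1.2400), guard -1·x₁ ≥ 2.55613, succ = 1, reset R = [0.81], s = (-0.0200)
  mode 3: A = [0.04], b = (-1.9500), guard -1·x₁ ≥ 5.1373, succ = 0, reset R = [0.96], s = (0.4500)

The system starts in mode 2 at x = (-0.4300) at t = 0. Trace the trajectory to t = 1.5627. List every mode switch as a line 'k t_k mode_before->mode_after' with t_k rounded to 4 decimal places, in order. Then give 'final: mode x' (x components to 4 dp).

Mode 2: guard c·x = 2.5561 hit at Δt = 1.1444 (t = 1.1444), x⁻ = (-2.5561) → reset → x⁺ = (-2.0905), jump to mode 1
Mode 1: flow for 0.4183 to horizon, guard not reached → x = (-3.3916)

1 1.1444 2->1
final: 1 -3.3916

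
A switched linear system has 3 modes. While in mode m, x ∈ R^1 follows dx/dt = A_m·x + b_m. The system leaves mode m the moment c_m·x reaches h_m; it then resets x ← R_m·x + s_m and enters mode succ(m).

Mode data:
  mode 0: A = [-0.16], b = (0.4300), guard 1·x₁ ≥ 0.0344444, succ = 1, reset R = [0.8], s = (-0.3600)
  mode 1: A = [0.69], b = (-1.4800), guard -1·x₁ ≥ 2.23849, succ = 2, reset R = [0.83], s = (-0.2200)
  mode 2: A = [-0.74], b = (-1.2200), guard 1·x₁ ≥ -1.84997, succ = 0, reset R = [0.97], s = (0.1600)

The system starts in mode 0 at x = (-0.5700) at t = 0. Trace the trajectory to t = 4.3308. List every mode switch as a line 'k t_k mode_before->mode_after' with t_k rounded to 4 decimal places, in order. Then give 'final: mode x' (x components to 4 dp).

Mode 0: guard c·x = 0.0344 hit at Δt = 1.2828 (t = 1.2828), x⁻ = (0.0344) → reset → x⁺ = (-0.3324), jump to mode 1
Mode 1: guard c·x = 2.2385 hit at Δt = 0.8270 (t = 2.1098), x⁻ = (-2.2385) → reset → x⁺ = (-2.0779), jump to mode 2
Mode 2: guard c·x = -1.8500 hit at Δt = 1.0233 (t = 3.1331), x⁻ = (-1.8500) → reset → x⁺ = (-1.6345), jump to mode 0
Mode 0: flow for 1.1977 to horizon, guard not reached → x = (-0.8808)

1 1.2828 0->1
2 2.1098 1->2
3 3.1331 2->0
final: 0 -0.8808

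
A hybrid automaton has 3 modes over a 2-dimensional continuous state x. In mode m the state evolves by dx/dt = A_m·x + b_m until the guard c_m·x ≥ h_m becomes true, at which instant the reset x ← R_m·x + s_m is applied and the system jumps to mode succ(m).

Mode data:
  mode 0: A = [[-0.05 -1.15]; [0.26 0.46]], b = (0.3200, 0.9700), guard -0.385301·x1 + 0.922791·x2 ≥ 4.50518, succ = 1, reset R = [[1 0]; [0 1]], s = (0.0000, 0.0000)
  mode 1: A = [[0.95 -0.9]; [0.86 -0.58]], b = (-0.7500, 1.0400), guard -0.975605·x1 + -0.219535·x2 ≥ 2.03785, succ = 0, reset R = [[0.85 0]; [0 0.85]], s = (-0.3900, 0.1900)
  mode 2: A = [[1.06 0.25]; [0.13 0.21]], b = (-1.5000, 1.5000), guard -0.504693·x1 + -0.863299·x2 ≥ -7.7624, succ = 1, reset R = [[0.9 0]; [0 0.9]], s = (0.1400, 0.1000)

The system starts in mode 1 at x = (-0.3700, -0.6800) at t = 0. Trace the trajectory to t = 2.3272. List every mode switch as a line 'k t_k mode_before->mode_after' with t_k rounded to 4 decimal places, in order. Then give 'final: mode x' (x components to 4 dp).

1 1.1616 1->0
final: 0 -1.9805 0.6358

Mode 1: guard c·x = 2.0379 hit at Δt = 1.1616 (t = 1.1616), x⁻ = (-2.0281, -0.2698) → reset → x⁺ = (-2.1139, -0.0393), jump to mode 0
Mode 0: flow for 1.1656 to horizon, guard not reached → x = (-1.9805, 0.6358)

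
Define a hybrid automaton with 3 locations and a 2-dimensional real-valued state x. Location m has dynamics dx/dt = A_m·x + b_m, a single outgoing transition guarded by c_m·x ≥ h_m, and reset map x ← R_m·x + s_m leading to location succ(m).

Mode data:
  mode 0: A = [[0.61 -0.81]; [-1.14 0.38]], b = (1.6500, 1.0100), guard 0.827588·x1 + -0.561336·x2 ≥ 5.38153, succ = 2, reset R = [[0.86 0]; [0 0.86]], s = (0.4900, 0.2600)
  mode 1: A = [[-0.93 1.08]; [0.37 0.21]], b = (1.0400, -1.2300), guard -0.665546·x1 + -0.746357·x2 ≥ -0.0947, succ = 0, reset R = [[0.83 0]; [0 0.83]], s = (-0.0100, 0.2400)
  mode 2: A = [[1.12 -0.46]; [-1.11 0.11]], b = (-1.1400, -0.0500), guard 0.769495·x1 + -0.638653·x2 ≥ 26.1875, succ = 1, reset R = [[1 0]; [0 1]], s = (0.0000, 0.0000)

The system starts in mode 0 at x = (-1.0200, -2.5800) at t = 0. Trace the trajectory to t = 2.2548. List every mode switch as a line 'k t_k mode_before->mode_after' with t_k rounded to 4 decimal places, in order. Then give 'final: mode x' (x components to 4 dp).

1 1.0802 0->2
final: 2 18.8423 -16.1749

Mode 0: guard c·x = 5.3815 hit at Δt = 1.0802 (t = 1.0802), x⁻ = (3.8455, -3.9175) → reset → x⁺ = (3.7972, -3.1090), jump to mode 2
Mode 2: flow for 1.1746 to horizon, guard not reached → x = (18.8423, -16.1749)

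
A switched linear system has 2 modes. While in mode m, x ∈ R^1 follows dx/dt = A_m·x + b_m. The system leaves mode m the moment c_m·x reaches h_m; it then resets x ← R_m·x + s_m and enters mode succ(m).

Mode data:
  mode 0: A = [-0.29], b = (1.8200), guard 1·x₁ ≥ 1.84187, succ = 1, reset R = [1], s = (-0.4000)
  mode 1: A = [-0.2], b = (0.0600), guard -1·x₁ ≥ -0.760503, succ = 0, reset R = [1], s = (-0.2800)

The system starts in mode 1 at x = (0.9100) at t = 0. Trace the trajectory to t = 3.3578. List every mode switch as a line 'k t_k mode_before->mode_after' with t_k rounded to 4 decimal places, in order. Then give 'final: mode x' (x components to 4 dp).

1 1.4057 1->0
2 2.3290 0->1
final: 1 1.2295

Mode 1: guard c·x = -0.7605 hit at Δt = 1.4057 (t = 1.4057), x⁻ = (0.7605) → reset → x⁺ = (0.4805), jump to mode 0
Mode 0: guard c·x = 1.8419 hit at Δt = 0.9233 (t = 2.3290), x⁻ = (1.8419) → reset → x⁺ = (1.4419), jump to mode 1
Mode 1: flow for 1.0288 to horizon, guard not reached → x = (1.2295)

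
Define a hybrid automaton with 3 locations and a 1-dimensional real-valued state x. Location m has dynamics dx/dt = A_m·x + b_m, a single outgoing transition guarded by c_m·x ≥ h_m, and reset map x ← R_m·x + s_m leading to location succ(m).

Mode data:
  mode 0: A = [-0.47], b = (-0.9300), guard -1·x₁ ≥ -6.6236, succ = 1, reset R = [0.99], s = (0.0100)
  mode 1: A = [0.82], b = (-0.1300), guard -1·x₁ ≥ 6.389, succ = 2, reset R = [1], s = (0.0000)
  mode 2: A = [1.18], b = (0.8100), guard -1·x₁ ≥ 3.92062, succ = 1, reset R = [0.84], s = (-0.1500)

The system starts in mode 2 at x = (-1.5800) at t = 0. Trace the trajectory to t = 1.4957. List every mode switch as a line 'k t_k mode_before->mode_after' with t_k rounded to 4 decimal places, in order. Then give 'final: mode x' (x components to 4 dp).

1 1.0901 2->1
final: 1 -4.8645

Mode 2: guard c·x = 3.9206 hit at Δt = 1.0901 (t = 1.0901), x⁻ = (-3.9206) → reset → x⁺ = (-3.4433), jump to mode 1
Mode 1: flow for 0.4056 to horizon, guard not reached → x = (-4.8645)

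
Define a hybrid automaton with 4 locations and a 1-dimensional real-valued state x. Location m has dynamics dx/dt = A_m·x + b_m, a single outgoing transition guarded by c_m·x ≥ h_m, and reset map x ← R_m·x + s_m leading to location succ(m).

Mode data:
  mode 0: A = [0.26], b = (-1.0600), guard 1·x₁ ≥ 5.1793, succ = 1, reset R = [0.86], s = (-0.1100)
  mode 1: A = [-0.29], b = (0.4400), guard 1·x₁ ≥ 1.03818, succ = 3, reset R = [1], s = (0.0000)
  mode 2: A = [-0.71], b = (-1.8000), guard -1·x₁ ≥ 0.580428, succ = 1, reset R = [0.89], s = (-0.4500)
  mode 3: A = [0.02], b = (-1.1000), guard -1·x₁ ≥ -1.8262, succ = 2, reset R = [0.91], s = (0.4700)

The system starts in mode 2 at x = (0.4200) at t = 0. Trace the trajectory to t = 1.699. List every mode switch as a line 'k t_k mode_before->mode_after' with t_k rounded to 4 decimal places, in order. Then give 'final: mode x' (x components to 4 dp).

1 0.5821 2->1
final: 1 -0.2794

Mode 2: guard c·x = 0.5804 hit at Δt = 0.5821 (t = 0.5821), x⁻ = (-0.5804) → reset → x⁺ = (-0.9666), jump to mode 1
Mode 1: flow for 1.1169 to horizon, guard not reached → x = (-0.2794)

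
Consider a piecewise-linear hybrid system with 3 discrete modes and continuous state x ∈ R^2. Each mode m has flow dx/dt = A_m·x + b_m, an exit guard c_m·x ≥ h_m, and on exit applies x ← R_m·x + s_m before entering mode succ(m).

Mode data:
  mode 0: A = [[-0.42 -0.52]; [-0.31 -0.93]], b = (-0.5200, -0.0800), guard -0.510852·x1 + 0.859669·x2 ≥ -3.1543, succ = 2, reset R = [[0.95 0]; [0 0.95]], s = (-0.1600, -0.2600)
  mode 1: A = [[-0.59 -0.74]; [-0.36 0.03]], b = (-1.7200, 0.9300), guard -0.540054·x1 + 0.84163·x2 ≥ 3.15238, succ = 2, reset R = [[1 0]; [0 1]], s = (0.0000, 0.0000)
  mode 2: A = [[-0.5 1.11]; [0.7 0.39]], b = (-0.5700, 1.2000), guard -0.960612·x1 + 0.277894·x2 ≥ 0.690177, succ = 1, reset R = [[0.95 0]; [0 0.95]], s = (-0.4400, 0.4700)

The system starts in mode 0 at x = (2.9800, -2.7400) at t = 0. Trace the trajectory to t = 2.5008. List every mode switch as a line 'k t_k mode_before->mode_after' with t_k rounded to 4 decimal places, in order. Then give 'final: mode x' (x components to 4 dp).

Mode 0: guard c·x = -3.1543 hit at Δt = 0.5500 (t = 0.5500), x⁻ = (2.7127, -2.0572) → reset → x⁺ = (2.4171, -2.2143), jump to mode 2
Mode 2: guard c·x = 0.6902 hit at Δt = 1.5787 (t = 2.1287), x⁻ = (-0.9296, -0.7297) → reset → x⁺ = (-1.3231, -0.2232), jump to mode 1
Mode 1: flow for 0.3721 to horizon, guard not reached → x = (-1.6505, 0.3217)

1 0.5500 0->2
2 2.1287 2->1
final: 1 -1.6505 0.3217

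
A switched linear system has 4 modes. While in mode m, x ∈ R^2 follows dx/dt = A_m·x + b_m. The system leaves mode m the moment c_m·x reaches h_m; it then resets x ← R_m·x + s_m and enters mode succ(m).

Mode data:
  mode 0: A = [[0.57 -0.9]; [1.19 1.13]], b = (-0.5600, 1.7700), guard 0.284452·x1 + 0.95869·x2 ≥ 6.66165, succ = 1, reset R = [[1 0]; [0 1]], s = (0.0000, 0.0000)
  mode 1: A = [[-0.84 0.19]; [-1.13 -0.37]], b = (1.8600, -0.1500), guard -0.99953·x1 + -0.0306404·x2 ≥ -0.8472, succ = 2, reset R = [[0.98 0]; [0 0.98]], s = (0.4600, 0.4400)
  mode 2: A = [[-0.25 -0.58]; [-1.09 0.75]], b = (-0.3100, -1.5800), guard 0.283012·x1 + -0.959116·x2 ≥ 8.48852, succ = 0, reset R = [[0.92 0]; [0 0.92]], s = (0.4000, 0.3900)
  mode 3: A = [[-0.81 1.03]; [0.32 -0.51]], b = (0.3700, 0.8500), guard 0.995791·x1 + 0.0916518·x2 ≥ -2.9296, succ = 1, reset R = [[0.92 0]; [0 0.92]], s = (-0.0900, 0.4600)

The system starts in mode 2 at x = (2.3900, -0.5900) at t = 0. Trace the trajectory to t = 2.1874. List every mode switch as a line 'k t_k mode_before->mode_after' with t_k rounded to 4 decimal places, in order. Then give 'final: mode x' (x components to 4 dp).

1 1.0014 2->0
final: 0 14.1376 1.6041

Mode 2: guard c·x = 8.4885 hit at Δt = 1.0014 (t = 1.0014), x⁻ = (3.5401, -7.8058) → reset → x⁺ = (3.6569, -6.7913), jump to mode 0
Mode 0: flow for 1.1860 to horizon, guard not reached → x = (14.1376, 1.6041)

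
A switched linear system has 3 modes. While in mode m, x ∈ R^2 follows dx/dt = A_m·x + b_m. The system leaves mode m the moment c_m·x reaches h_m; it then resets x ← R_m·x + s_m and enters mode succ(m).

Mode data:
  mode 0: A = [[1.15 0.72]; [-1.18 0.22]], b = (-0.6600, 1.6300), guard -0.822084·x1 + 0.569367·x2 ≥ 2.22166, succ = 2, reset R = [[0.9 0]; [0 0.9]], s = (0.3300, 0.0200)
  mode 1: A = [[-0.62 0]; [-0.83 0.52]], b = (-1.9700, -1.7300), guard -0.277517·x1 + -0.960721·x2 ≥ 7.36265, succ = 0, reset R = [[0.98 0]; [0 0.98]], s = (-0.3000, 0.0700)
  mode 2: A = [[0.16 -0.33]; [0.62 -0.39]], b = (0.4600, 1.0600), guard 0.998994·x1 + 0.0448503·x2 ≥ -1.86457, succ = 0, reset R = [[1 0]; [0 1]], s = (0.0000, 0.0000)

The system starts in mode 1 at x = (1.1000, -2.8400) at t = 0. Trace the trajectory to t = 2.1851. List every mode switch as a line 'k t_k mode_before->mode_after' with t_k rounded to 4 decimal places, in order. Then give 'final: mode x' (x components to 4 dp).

Mode 1: guard c·x = 7.3627 hit at Δt = 1.0505 (t = 1.0505), x⁻ = (-0.9473, -7.3900) → reset → x⁺ = (-1.2284, -7.1722), jump to mode 0
Mode 0: guard c·x = 2.2217 hit at Δt = 0.5275 (t = 1.5780), x⁻ = (-6.0800, -4.8767) → reset → x⁺ = (-5.1420, -4.3690), jump to mode 2
Mode 2: flow for 0.6071 to horizon, guard not reached → x = (-4.4377, -4.4781)

1 1.0505 1->0
2 1.5780 0->2
final: 2 -4.4377 -4.4781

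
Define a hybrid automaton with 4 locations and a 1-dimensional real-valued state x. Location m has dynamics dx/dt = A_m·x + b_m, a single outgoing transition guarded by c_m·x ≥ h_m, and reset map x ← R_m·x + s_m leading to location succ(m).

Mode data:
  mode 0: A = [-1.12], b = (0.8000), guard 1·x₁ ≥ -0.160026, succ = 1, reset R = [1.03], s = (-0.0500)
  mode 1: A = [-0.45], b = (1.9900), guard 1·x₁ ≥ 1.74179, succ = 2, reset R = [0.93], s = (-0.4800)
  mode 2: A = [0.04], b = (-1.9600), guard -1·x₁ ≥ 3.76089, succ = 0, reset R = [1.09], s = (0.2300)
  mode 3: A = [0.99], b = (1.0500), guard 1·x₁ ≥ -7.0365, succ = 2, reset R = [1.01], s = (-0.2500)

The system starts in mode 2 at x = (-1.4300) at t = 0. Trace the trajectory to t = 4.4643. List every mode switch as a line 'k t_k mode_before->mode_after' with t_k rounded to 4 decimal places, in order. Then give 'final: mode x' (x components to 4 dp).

1 1.1296 2->0
2 2.6089 0->1
3 3.8269 1->2
final: 2 -0.0961

Mode 2: guard c·x = 3.7609 hit at Δt = 1.1296 (t = 1.1296), x⁻ = (-3.7609) → reset → x⁺ = (-3.8694), jump to mode 0
Mode 0: guard c·x = -0.1600 hit at Δt = 1.4793 (t = 2.6089), x⁻ = (-0.1600) → reset → x⁺ = (-0.2148), jump to mode 1
Mode 1: guard c·x = 1.7418 hit at Δt = 1.2180 (t = 3.8269), x⁻ = (1.7418) → reset → x⁺ = (1.1399), jump to mode 2
Mode 2: flow for 0.6374 to horizon, guard not reached → x = (-0.0961)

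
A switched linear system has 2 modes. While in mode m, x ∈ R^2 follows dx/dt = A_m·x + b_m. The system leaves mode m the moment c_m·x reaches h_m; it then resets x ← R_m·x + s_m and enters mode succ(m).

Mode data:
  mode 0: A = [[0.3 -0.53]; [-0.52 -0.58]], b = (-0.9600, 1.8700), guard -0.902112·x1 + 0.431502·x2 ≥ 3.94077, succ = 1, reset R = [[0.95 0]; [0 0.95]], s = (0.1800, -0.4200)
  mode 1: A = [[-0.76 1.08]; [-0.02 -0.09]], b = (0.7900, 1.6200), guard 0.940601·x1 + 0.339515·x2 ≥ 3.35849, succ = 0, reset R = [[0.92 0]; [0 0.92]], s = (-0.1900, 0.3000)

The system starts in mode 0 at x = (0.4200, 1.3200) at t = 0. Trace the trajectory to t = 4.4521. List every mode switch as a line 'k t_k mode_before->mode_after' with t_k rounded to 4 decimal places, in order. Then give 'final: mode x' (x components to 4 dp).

1 1.4112 0->1
2 2.5220 1->0
3 4.0114 0->1
final: 1 0.1011 3.7662

Mode 0: guard c·x = 3.9408 hit at Δt = 1.4112 (t = 1.4112), x⁻ = (-2.9265, 3.0145) → reset → x⁺ = (-2.6001, 2.4438), jump to mode 1
Mode 1: guard c·x = 3.3585 hit at Δt = 1.1108 (t = 2.5220), x⁻ = (2.1543, 3.9237) → reset → x⁺ = (1.7919, 3.9098), jump to mode 0
Mode 0: guard c·x = 3.9408 hit at Δt = 1.4894 (t = 4.0114), x⁻ = (-2.5552, 3.7907) → reset → x⁺ = (-2.2475, 3.1811), jump to mode 1
Mode 1: flow for 0.4407 to horizon, guard not reached → x = (0.1011, 3.7662)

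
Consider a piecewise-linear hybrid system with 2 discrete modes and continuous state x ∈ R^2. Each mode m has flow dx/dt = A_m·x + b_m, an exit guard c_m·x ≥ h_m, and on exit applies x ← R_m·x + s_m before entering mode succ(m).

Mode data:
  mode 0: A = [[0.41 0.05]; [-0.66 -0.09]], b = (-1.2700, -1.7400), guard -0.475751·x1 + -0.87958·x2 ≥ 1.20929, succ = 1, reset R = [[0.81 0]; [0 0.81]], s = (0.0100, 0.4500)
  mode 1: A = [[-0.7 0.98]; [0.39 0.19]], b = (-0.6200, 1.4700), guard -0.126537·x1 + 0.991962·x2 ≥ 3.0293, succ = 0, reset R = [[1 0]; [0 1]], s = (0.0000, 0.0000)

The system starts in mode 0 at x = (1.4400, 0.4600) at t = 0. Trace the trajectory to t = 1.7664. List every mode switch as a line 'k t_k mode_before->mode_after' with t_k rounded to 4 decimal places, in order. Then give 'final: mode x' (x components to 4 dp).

Mode 0: guard c·x = 1.2093 hit at Δt = 0.9151 (t = 0.9151), x⁻ = (0.6510, -1.7269) → reset → x⁺ = (0.5373, -0.9488), jump to mode 1
Mode 1: flow for 0.8513 to horizon, guard not reached → x = (-0.2808, 0.2489)

1 0.9151 0->1
final: 1 -0.2808 0.2489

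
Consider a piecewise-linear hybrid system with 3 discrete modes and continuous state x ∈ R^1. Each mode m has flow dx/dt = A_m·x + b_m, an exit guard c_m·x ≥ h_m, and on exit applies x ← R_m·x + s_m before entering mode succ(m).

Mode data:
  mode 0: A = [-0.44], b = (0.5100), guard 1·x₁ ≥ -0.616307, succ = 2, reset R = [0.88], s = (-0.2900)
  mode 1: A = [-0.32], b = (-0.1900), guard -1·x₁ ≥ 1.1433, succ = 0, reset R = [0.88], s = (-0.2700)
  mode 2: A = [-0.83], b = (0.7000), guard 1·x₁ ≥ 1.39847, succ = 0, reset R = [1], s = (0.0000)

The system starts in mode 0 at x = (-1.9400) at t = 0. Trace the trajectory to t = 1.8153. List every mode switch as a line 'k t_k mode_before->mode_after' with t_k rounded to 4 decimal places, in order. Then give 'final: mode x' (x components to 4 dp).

1 1.2661 0->2
final: 2 -0.2189

Mode 0: guard c·x = -0.6163 hit at Δt = 1.2661 (t = 1.2661), x⁻ = (-0.6163) → reset → x⁺ = (-0.8324), jump to mode 2
Mode 2: flow for 0.5492 to horizon, guard not reached → x = (-0.2189)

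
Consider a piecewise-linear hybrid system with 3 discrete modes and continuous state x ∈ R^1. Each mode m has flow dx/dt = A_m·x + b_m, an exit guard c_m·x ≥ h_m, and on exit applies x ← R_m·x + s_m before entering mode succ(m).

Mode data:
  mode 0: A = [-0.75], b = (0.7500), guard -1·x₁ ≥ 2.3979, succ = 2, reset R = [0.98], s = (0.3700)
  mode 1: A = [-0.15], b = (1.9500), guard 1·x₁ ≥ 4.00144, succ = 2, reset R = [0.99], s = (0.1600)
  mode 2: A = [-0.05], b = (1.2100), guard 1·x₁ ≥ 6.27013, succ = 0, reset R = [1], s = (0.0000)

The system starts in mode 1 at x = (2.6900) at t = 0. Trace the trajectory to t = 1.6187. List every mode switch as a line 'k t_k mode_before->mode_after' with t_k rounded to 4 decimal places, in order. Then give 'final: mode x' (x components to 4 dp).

1 0.9070 1->2
final: 2 4.8234

Mode 1: guard c·x = 4.0014 hit at Δt = 0.9070 (t = 0.9070), x⁻ = (4.0014) → reset → x⁺ = (4.1214), jump to mode 2
Mode 2: flow for 0.7117 to horizon, guard not reached → x = (4.8234)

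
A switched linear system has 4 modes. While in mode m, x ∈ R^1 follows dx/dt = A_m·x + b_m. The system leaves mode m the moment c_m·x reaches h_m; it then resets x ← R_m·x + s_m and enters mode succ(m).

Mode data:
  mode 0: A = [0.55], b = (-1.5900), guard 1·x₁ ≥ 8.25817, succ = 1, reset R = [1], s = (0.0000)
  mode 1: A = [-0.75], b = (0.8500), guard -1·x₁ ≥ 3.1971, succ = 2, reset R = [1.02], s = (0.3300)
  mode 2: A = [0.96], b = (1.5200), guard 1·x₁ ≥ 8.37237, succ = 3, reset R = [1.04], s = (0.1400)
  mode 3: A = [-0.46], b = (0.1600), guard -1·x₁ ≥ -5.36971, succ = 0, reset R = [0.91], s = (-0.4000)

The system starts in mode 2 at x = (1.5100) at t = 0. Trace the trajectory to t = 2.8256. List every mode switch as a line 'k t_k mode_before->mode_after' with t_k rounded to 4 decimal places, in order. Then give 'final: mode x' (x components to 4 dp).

Mode 2: guard c·x = 8.3724 hit at Δt = 1.2176 (t = 1.2176), x⁻ = (8.3724) → reset → x⁺ = (8.8473), jump to mode 3
Mode 3: guard c·x = -5.3697 hit at Δt = 1.1439 (t = 2.3615), x⁻ = (5.3697) → reset → x⁺ = (4.4864), jump to mode 0
Mode 0: flow for 0.4641 to horizon, guard not reached → x = (4.9504)

1 1.2176 2->3
2 2.3615 3->0
final: 0 4.9504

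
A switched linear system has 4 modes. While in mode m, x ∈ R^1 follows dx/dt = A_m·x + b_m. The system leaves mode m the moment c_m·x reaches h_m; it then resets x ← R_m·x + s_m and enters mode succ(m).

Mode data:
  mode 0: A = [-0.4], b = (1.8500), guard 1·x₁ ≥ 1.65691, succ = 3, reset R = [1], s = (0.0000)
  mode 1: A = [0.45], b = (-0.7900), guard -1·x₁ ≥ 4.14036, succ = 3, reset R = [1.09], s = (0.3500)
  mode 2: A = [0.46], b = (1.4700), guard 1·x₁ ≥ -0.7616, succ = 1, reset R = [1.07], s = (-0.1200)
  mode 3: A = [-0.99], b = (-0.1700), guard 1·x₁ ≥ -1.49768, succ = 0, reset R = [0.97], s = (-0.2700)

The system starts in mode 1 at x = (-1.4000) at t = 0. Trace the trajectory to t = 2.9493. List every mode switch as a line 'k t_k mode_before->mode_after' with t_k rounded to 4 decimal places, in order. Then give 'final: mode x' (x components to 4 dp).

1 1.3891 1->3
2 2.5022 3->0
final: 0 -0.6832

Mode 1: guard c·x = 4.1404 hit at Δt = 1.3891 (t = 1.3891), x⁻ = (-4.1404) → reset → x⁺ = (-4.1630), jump to mode 3
Mode 3: guard c·x = -1.4977 hit at Δt = 1.1131 (t = 2.5022), x⁻ = (-1.4977) → reset → x⁺ = (-1.7227), jump to mode 0
Mode 0: flow for 0.4471 to horizon, guard not reached → x = (-0.6832)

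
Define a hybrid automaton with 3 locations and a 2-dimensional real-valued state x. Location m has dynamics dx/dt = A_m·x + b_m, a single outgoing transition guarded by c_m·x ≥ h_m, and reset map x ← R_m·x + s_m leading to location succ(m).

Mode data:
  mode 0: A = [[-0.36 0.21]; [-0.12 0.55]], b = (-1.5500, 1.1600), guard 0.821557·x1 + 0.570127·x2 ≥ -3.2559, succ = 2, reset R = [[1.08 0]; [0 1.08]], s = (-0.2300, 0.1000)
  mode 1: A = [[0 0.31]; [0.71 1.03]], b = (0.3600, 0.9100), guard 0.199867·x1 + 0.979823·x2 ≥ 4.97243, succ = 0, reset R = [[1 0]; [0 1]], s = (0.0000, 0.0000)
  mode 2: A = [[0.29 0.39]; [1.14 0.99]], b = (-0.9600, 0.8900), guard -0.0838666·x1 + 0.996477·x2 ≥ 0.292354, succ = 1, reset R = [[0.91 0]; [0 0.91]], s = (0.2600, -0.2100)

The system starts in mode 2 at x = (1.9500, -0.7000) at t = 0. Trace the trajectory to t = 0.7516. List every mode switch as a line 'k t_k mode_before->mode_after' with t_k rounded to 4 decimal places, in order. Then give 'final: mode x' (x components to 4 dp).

Mode 2: guard c·x = 0.2924 hit at Δt = 0.4035 (t = 0.4035), x⁻ = (1.7526, 0.4409) → reset → x⁺ = (1.8549, 0.1912), jump to mode 1
Mode 1: flow for 0.3481 to horizon, guard not reached → x = (2.0531, 1.2310)

1 0.4035 2->1
final: 1 2.0531 1.2310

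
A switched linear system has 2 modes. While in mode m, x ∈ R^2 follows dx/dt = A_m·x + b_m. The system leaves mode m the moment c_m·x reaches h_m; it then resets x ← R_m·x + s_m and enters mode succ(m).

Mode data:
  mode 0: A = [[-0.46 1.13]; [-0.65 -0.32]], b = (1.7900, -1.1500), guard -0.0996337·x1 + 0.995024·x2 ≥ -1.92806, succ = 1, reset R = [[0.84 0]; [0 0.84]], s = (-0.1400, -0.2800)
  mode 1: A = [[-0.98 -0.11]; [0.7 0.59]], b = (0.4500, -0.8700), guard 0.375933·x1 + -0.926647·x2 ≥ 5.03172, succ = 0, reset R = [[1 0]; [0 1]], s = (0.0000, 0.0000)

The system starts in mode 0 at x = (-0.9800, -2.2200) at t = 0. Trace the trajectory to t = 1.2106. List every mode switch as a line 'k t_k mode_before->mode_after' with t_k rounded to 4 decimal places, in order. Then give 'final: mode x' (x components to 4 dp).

Mode 0: guard c·x = -1.9281 hit at Δt = 0.7991 (t = 0.7991), x⁻ = (-1.0904, -2.0469) → reset → x⁺ = (-1.0559, -1.9994), jump to mode 1
Mode 1: flow for 0.4115 to horizon, guard not reached → x = (-0.4552, -3.1991)

1 0.7991 0->1
final: 1 -0.4552 -3.1991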